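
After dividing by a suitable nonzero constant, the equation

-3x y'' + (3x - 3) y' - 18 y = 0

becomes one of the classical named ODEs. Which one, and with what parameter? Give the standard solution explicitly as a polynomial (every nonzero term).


All three coefficients share the factor -3; dividing through by -3 gives  x y'' + (1 - x) y' + 6 y = 0.
This matches the Laguerre equation x y'' + (1 - x) y' + n y = 0 with n = 6; the polynomial solution is L_6(x).
With y = sum_k a_k x^k, matching x^k gives (k+1)k a_{k+1} + (k+1) a_{k+1} - k a_k + n a_k = 0, i.e. (k+1)^2 a_{k+1} = (k - n) a_k = (k - 6) a_k. The right side vanishes at k = 6, so the series terminates at degree 6.
Standard normalization L_n(0) = 1 gives a_0 = 1. Work upward with a_{k+1} = (k - 6) a_k / (k+1)^2:
  a_1 = (0 - 6)(1) / 1^2 = -6/1 = -6
  a_2 = (1 - 6)(-6) / 2^2 = 30/4 = 15/2
  a_3 = (2 - 6)(15/2) / 3^2 = -30/9 = -10/3
  a_4 = (3 - 6)(-10/3) / 4^2 = 10/16 = 5/8
  a_5 = (4 - 6)(5/8) / 5^2 = (-5/4)/25 = -1/20
  a_6 = (5 - 6)(-1/20) / 6^2 = (1/20)/36 = 1/720
Hence L_6(x) = x^6/720 - x^5/20 + 5 x^4/8 - 10 x^3/3 + 15 x^2/2 - 6 x + 1.

L_6(x); series = x^6/720 - x^5/20 + 5 x^4/8 - 10 x^3/3 + 15 x^2/2 - 6 x + 1


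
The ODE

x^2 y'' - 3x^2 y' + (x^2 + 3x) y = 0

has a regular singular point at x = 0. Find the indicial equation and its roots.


Divide by x^2 to reach normal form y'' + P_1(x) y' + P_2(x) y = 0 with P_1(x) = -3 and P_2(x) = 1 + 3/x.
x = 0 is a singular point because the y-coefficient 1 + 3/x has a pole at x = 0.
It is a regular singular point because x P_1(x) = p(x) = -3x and x^2 P_2(x) = q(x) = x^2 + 3x are polynomials, hence analytic at x = 0.
p(0) = 0,  q(0) = 0.
Indicial equation: r(r-1) + p(0) r + q(0) = 0, i.e. r^2 + (p(0) - 1) r + q(0) = 0, i.e. r^2 - 1 r = 0.
Discriminant: (-1)^2 - 4(0) = 1, so r = (1 ± 1)/2.
Solving: r_1 = 1, r_2 = 0.

indicial: r^2 - 1 r = 0; roots r_1 = 1, r_2 = 0


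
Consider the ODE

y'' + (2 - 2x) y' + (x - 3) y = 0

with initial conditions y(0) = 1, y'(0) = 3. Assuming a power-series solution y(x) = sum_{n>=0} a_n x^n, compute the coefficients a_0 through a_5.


Ansatz: y(x) = sum_{n>=0} a_n x^n, so y'(x) = sum_{n>=1} n a_n x^(n-1) and y''(x) = sum_{n>=2} n(n-1) a_n x^(n-2).
Substitute into P(x) y'' + Q(x) y' + R(x) y = 0 with P(x) = 1, Q(x) = 2 - 2x, R(x) = x - 3, and match powers of x.
Initial conditions: a_0 = 1, a_1 = 3.
Setting the coefficient of each power of x to zero and solving order by order (substituting the coefficients already found):
  x^0: 2 a_2 + 2 a_1 - 3 a_0 = 0  ->  2 a_2 = -2 a_1 + 3 a_0 = -3  ->  a_2 = -3/2
  x^1: 6 a_3 + 4 a_2 - 5 a_1 + a_0 = 0  ->  6 a_3 = -4 a_2 + 5 a_1 - a_0 = 20  ->  a_3 = 10/3
  x^2: 12 a_4 + 6 a_3 - 7 a_2 + a_1 = 0  ->  12 a_4 = -6 a_3 + 7 a_2 - a_1 = -67/2  ->  a_4 = -67/24
  x^3: 20 a_5 + 8 a_4 - 9 a_3 + a_2 = 0  ->  20 a_5 = -8 a_4 + 9 a_3 - a_2 = 323/6  ->  a_5 = 323/120
Truncated series: y(x) = 1 + 3 x - (3/2) x^2 + (10/3) x^3 - (67/24) x^4 + (323/120) x^5 + O(x^6).

a_0 = 1; a_1 = 3; a_2 = -3/2; a_3 = 10/3; a_4 = -67/24; a_5 = 323/120


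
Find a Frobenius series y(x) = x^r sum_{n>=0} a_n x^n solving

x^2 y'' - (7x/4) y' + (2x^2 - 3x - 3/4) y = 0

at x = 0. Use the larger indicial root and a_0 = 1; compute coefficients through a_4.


Write in Frobenius form y'' + (p(x)/x) y' + (q(x)/x^2) y = 0:
  p(x) = -7/4,  q(x) = 2x^2 - 3x - 3/4.
Indicial equation: r(r-1) + (-7/4) r + (-3/4) = 0 -> roots r_1 = 3, r_2 = -1/4.
Take r = r_1 = 3. Let y(x) = x^r sum_{n>=0} a_n x^n with a_0 = 1.
Substitute y = x^r sum a_n x^n and match x^{r+n}. The recurrence is
  D(n) a_n - 3 a_{n-1} + 2 a_{n-2} = 0,  where D(n) = (r+n)(r+n-1) + (-7/4)(r+n) + (-3/4).
  a_n = [3 a_{n-1} - 2 a_{n-2}] / D(n).
Since the indicial polynomial factors as (r - r_1)(r - r_2), D(n) = (r_1 + n - r_1)(r_1 + n - r_2) = n(n + 13/4).
Evaluating step by step (a_0 = 1):
  n = 1: D(1) = 1(1 + 13/4) = 17/4; numerator = 3(1) = 3; a_1 = (3)/(17/4) = 12/17
  n = 2: D(2) = 2(2 + 13/4) = 21/2; numerator = 3(12/17) - 2(1) = 2/17; a_2 = (2/17)/(21/2) = 4/357
  n = 3: D(3) = 3(3 + 13/4) = 75/4; numerator = 3(4/357) - 2(12/17) = -164/119; a_3 = (-164/119)/(75/4) = -656/8925
  n = 4: D(4) = 4(4 + 13/4) = 29; numerator = 3(-656/8925) - 2(4/357) = -2168/8925; a_4 = (-2168/8925)/(29) = -2168/258825

r = 3; a_0 = 1; a_1 = 12/17; a_2 = 4/357; a_3 = -656/8925; a_4 = -2168/258825


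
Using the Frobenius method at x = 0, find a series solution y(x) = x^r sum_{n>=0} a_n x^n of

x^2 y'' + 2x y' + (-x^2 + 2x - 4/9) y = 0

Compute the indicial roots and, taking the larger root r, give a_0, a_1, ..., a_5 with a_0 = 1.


Write in Frobenius form y'' + (p(x)/x) y' + (q(x)/x^2) y = 0:
  p(x) = 2,  q(x) = -x^2 + 2x - 4/9.
Indicial equation: r(r-1) + (2) r + (-4/9) = 0 -> roots r_1 = 1/3, r_2 = -4/3.
Take r = r_1 = 1/3. Let y(x) = x^r sum_{n>=0} a_n x^n with a_0 = 1.
Substitute y = x^r sum a_n x^n and match x^{r+n}. The recurrence is
  D(n) a_n + 2 a_{n-1} - 1 a_{n-2} = 0,  where D(n) = (r+n)(r+n-1) + (2)(r+n) + (-4/9).
  a_n = [-2 a_{n-1} + 1 a_{n-2}] / D(n).
Since the indicial polynomial factors as (r - r_1)(r - r_2), D(n) = (r_1 + n - r_1)(r_1 + n - r_2) = n(n + 5/3).
Evaluating step by step (a_0 = 1):
  n = 1: D(1) = 1(1 + 5/3) = 8/3; numerator = -2(1) = -2; a_1 = (-2)/(8/3) = -3/4
  n = 2: D(2) = 2(2 + 5/3) = 22/3; numerator = -2(-3/4) + 1(1) = 5/2; a_2 = (5/2)/(22/3) = 15/44
  n = 3: D(3) = 3(3 + 5/3) = 14; numerator = -2(15/44) + 1(-3/4) = -63/44; a_3 = (-63/44)/(14) = -9/88
  n = 4: D(4) = 4(4 + 5/3) = 68/3; numerator = -2(-9/88) + 1(15/44) = 6/11; a_4 = (6/11)/(68/3) = 9/374
  n = 5: D(5) = 5(5 + 5/3) = 100/3; numerator = -2(9/374) + 1(-9/88) = -225/1496; a_5 = (-225/1496)/(100/3) = -27/5984

r = 1/3; a_0 = 1; a_1 = -3/4; a_2 = 15/44; a_3 = -9/88; a_4 = 9/374; a_5 = -27/5984


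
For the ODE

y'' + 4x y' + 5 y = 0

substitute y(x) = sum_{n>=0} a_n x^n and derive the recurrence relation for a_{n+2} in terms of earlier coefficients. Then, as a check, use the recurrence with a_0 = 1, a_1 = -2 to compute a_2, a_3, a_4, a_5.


Substitute y = sum_n a_n x^n.
y''(x) has coefficient (n+2)(n+1) a_{n+2} at x^n;
4 x y'(x) has coefficient 4 n a_n at x^n (shift);
5 y(x) has coefficient 5 a_n at x^n.
Matching x^n: (n+2)(n+1) a_{n+2} + (4n + 5) a_n = 0.
Thus a_{n+2} = (-4n - 5) / ((n+1)(n+2)) * a_n.

Check with a_0 = 1, a_1 = -2 (apply the recurrence for n = 0, 1, 2, 3): a_0 = 1, a_1 = -2, a_2 = -5/2, a_3 = 3, a_4 = 65/24, a_5 = -51/20.

a_(n+2) = (-4n - 5) / ((n+1)(n+2)) * a_n; check: a_0 = 1, a_1 = -2, a_2 = -5/2, a_3 = 3, a_4 = 65/24, a_5 = -51/20


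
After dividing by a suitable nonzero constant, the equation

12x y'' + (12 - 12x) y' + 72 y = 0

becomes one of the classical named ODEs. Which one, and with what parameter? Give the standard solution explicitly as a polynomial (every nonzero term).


All three coefficients share the factor 12; dividing through by 12 gives  x y'' + (1 - x) y' + 6 y = 0.
This matches the Laguerre equation x y'' + (1 - x) y' + n y = 0 with n = 6; the polynomial solution is L_6(x).
With y = sum_k a_k x^k, matching x^k gives (k+1)k a_{k+1} + (k+1) a_{k+1} - k a_k + n a_k = 0, i.e. (k+1)^2 a_{k+1} = (k - n) a_k = (k - 6) a_k. The right side vanishes at k = 6, so the series terminates at degree 6.
Standard normalization L_n(0) = 1 gives a_0 = 1. Work upward with a_{k+1} = (k - 6) a_k / (k+1)^2:
  a_1 = (0 - 6)(1) / 1^2 = -6/1 = -6
  a_2 = (1 - 6)(-6) / 2^2 = 30/4 = 15/2
  a_3 = (2 - 6)(15/2) / 3^2 = -30/9 = -10/3
  a_4 = (3 - 6)(-10/3) / 4^2 = 10/16 = 5/8
  a_5 = (4 - 6)(5/8) / 5^2 = (-5/4)/25 = -1/20
  a_6 = (5 - 6)(-1/20) / 6^2 = (1/20)/36 = 1/720
Hence L_6(x) = x^6/720 - x^5/20 + 5 x^4/8 - 10 x^3/3 + 15 x^2/2 - 6 x + 1.

L_6(x); series = x^6/720 - x^5/20 + 5 x^4/8 - 10 x^3/3 + 15 x^2/2 - 6 x + 1


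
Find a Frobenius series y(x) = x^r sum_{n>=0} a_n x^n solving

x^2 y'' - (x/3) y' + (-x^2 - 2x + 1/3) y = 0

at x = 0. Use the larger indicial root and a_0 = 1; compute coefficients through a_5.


Write in Frobenius form y'' + (p(x)/x) y' + (q(x)/x^2) y = 0:
  p(x) = -1/3,  q(x) = -x^2 - 2x + 1/3.
Indicial equation: r(r-1) + (-1/3) r + (1/3) = 0 -> roots r_1 = 1, r_2 = 1/3.
Take r = r_1 = 1. Let y(x) = x^r sum_{n>=0} a_n x^n with a_0 = 1.
Substitute y = x^r sum a_n x^n and match x^{r+n}. The recurrence is
  D(n) a_n - 2 a_{n-1} - 1 a_{n-2} = 0,  where D(n) = (r+n)(r+n-1) + (-1/3)(r+n) + (1/3).
  a_n = [2 a_{n-1} + 1 a_{n-2}] / D(n).
Since the indicial polynomial factors as (r - r_1)(r - r_2), D(n) = (r_1 + n - r_1)(r_1 + n - r_2) = n(n + 2/3).
Evaluating step by step (a_0 = 1):
  n = 1: D(1) = 1(1 + 2/3) = 5/3; numerator = 2(1) = 2; a_1 = (2)/(5/3) = 6/5
  n = 2: D(2) = 2(2 + 2/3) = 16/3; numerator = 2(6/5) + 1(1) = 17/5; a_2 = (17/5)/(16/3) = 51/80
  n = 3: D(3) = 3(3 + 2/3) = 11; numerator = 2(51/80) + 1(6/5) = 99/40; a_3 = (99/40)/(11) = 9/40
  n = 4: D(4) = 4(4 + 2/3) = 56/3; numerator = 2(9/40) + 1(51/80) = 87/80; a_4 = (87/80)/(56/3) = 261/4480
  n = 5: D(5) = 5(5 + 2/3) = 85/3; numerator = 2(261/4480) + 1(9/40) = 153/448; a_5 = (153/448)/(85/3) = 27/2240

r = 1; a_0 = 1; a_1 = 6/5; a_2 = 51/80; a_3 = 9/40; a_4 = 261/4480; a_5 = 27/2240


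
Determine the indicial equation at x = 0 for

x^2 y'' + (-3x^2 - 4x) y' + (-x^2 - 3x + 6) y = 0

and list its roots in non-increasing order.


Divide by x^2 to reach normal form y'' + P_1(x) y' + P_2(x) y = 0 with P_1(x) = -3 - 4/x and P_2(x) = -1 - 3/x + 6/x^2.
x = 0 is a singular point because the y'-coefficient -3 - 4/x has a pole at x = 0 and the y-coefficient -1 - 3/x + 6/x^2 has a pole at x = 0.
It is a regular singular point because x P_1(x) = p(x) = -3x - 4 and x^2 P_2(x) = q(x) = -x^2 - 3x + 6 are polynomials, hence analytic at x = 0.
p(0) = -4,  q(0) = 6.
Indicial equation: r(r-1) + p(0) r + q(0) = 0, i.e. r^2 + (p(0) - 1) r + q(0) = 0, i.e. r^2 - 5 r + 6 = 0.
Discriminant: (-5)^2 - 4(6) = 1, so r = (5 ± 1)/2.
Solving: r_1 = 3, r_2 = 2.

indicial: r^2 - 5 r + 6 = 0; roots r_1 = 3, r_2 = 2


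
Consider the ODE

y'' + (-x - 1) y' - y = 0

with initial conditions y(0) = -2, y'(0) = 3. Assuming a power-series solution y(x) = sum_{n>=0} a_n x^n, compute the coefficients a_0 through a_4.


Ansatz: y(x) = sum_{n>=0} a_n x^n, so y'(x) = sum_{n>=1} n a_n x^(n-1) and y''(x) = sum_{n>=2} n(n-1) a_n x^(n-2).
Substitute into P(x) y'' + Q(x) y' + R(x) y = 0 with P(x) = 1, Q(x) = -x - 1, R(x) = -1, and match powers of x.
Initial conditions: a_0 = -2, a_1 = 3.
Setting the coefficient of each power of x to zero and solving order by order (substituting the coefficients already found):
  x^0: 2 a_2 - a_1 - a_0 = 0  ->  2 a_2 = a_1 + a_0 = 1  ->  a_2 = 1/2
  x^1: 6 a_3 - 2 a_2 - 2 a_1 = 0  ->  6 a_3 = 2 a_2 + 2 a_1 = 7  ->  a_3 = 7/6
  x^2: 12 a_4 - 3 a_3 - 3 a_2 = 0  ->  12 a_4 = 3 a_3 + 3 a_2 = 5  ->  a_4 = 5/12
Truncated series: y(x) = -2 + 3 x + (1/2) x^2 + (7/6) x^3 + (5/12) x^4 + O(x^5).

a_0 = -2; a_1 = 3; a_2 = 1/2; a_3 = 7/6; a_4 = 5/12


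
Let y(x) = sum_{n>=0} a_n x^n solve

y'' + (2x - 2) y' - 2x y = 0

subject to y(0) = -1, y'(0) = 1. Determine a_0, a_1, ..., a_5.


Ansatz: y(x) = sum_{n>=0} a_n x^n, so y'(x) = sum_{n>=1} n a_n x^(n-1) and y''(x) = sum_{n>=2} n(n-1) a_n x^(n-2).
Substitute into P(x) y'' + Q(x) y' + R(x) y = 0 with P(x) = 1, Q(x) = 2x - 2, R(x) = -2x, and match powers of x.
Initial conditions: a_0 = -1, a_1 = 1.
Setting the coefficient of each power of x to zero and solving order by order (substituting the coefficients already found):
  x^0: 2 a_2 - 2 a_1 = 0  ->  2 a_2 = 2 a_1 = 2  ->  a_2 = 1
  x^1: 6 a_3 - 4 a_2 + 2 a_1 - 2 a_0 = 0  ->  6 a_3 = 4 a_2 - 2 a_1 + 2 a_0 = 0  ->  a_3 = 0
  x^2: 12 a_4 - 6 a_3 + 4 a_2 - 2 a_1 = 0  ->  12 a_4 = 6 a_3 - 4 a_2 + 2 a_1 = -2  ->  a_4 = -1/6
  x^3: 20 a_5 - 8 a_4 + 6 a_3 - 2 a_2 = 0  ->  20 a_5 = 8 a_4 - 6 a_3 + 2 a_2 = 2/3  ->  a_5 = 1/30
Truncated series: y(x) = -1 + x + x^2 - (1/6) x^4 + (1/30) x^5 + O(x^6).

a_0 = -1; a_1 = 1; a_2 = 1; a_3 = 0; a_4 = -1/6; a_5 = 1/30


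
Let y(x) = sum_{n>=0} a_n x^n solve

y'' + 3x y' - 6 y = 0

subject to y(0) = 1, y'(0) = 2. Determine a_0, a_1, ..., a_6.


Ansatz: y(x) = sum_{n>=0} a_n x^n, so y'(x) = sum_{n>=1} n a_n x^(n-1) and y''(x) = sum_{n>=2} n(n-1) a_n x^(n-2).
Substitute into P(x) y'' + Q(x) y' + R(x) y = 0 with P(x) = 1, Q(x) = 3x, R(x) = -6, and match powers of x.
Initial conditions: a_0 = 1, a_1 = 2.
Setting the coefficient of each power of x to zero and solving order by order (substituting the coefficients already found):
  x^0: 2 a_2 - 6 a_0 = 0  ->  2 a_2 = 6 a_0 = 6  ->  a_2 = 3
  x^1: 6 a_3 - 3 a_1 = 0  ->  6 a_3 = 3 a_1 = 6  ->  a_3 = 1
  x^2: 12 a_4 = 0  ->  a_4 = 0
  x^3: 20 a_5 + 3 a_3 = 0  ->  20 a_5 = -3 a_3 = -3  ->  a_5 = -3/20
  x^4: 30 a_6 + 6 a_4 = 0  ->  30 a_6 = -6 a_4 = 0  ->  a_6 = 0
Truncated series: y(x) = 1 + 2 x + 3 x^2 + x^3 - (3/20) x^5 + O(x^7).

a_0 = 1; a_1 = 2; a_2 = 3; a_3 = 1; a_4 = 0; a_5 = -3/20; a_6 = 0


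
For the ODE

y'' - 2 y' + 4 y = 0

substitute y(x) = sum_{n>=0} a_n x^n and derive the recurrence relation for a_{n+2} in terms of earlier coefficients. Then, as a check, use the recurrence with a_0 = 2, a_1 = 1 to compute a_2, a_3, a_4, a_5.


Substitute y = sum_n a_n x^n.
y''(x) has coefficient (n+2)(n+1) a_{n+2} at x^n;
-2 y'(x) has coefficient -2 (n+1) a_{n+1} at x^n;
4 y(x) has coefficient 4 a_n at x^n.
Matching x^n: (n+2)(n+1) a_{n+2} - 2 (n+1) a_{n+1} + 4 a_n = 0.
Thus a_{n+2} = [2 (n+1) a_{n+1} - 4 a_n] / ((n+1)(n+2)).

Check with a_0 = 2, a_1 = 1 (apply the recurrence for n = 0, 1, 2, 3): a_0 = 2, a_1 = 1, a_2 = -3, a_3 = -8/3, a_4 = -1/3, a_5 = 2/5.

a_(n+2) = [2 (n+1) a_(n+1) - 4 a_n] / ((n+1)(n+2)); check: a_0 = 2, a_1 = 1, a_2 = -3, a_3 = -8/3, a_4 = -1/3, a_5 = 2/5


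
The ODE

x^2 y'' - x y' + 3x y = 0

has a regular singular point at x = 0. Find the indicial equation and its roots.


Divide by x^2 to reach normal form y'' + P_1(x) y' + P_2(x) y = 0 with P_1(x) = -1/x and P_2(x) = 3/x.
x = 0 is a singular point because the y'-coefficient -1/x has a pole at x = 0 and the y-coefficient 3/x has a pole at x = 0.
It is a regular singular point because x P_1(x) = p(x) = -1 and x^2 P_2(x) = q(x) = 3x are polynomials, hence analytic at x = 0.
p(0) = -1,  q(0) = 0.
Indicial equation: r(r-1) + p(0) r + q(0) = 0, i.e. r^2 + (p(0) - 1) r + q(0) = 0, i.e. r^2 - 2 r = 0.
Discriminant: (-2)^2 - 4(0) = 4, so r = (2 ± 2)/2.
Solving: r_1 = 2, r_2 = 0.

indicial: r^2 - 2 r = 0; roots r_1 = 2, r_2 = 0


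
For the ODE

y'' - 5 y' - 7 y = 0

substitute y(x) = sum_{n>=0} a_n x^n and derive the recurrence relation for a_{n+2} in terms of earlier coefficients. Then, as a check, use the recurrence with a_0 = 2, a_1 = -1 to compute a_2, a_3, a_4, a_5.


Substitute y = sum_n a_n x^n.
y''(x) has coefficient (n+2)(n+1) a_{n+2} at x^n;
-5 y'(x) has coefficient -5 (n+1) a_{n+1} at x^n;
-7 y(x) has coefficient -7 a_n at x^n.
Matching x^n: (n+2)(n+1) a_{n+2} - 5 (n+1) a_{n+1} - 7 a_n = 0.
Thus a_{n+2} = [5 (n+1) a_{n+1} + 7 a_n] / ((n+1)(n+2)).

Check with a_0 = 2, a_1 = -1 (apply the recurrence for n = 0, 1, 2, 3): a_0 = 2, a_1 = -1, a_2 = 9/2, a_3 = 19/3, a_4 = 253/24, a_5 = 1531/120.

a_(n+2) = [5 (n+1) a_(n+1) + 7 a_n] / ((n+1)(n+2)); check: a_0 = 2, a_1 = -1, a_2 = 9/2, a_3 = 19/3, a_4 = 253/24, a_5 = 1531/120


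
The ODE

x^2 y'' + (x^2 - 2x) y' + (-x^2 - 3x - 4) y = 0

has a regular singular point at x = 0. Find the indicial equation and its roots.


Divide by x^2 to reach normal form y'' + P_1(x) y' + P_2(x) y = 0 with P_1(x) = 1 - 2/x and P_2(x) = -1 - 3/x - 4/x^2.
x = 0 is a singular point because the y'-coefficient 1 - 2/x has a pole at x = 0 and the y-coefficient -1 - 3/x - 4/x^2 has a pole at x = 0.
It is a regular singular point because x P_1(x) = p(x) = x - 2 and x^2 P_2(x) = q(x) = -x^2 - 3x - 4 are polynomials, hence analytic at x = 0.
p(0) = -2,  q(0) = -4.
Indicial equation: r(r-1) + p(0) r + q(0) = 0, i.e. r^2 + (p(0) - 1) r + q(0) = 0, i.e. r^2 - 3 r - 4 = 0.
Discriminant: (-3)^2 - 4(-4) = 25, so r = (3 ± 5)/2.
Solving: r_1 = 4, r_2 = -1.

indicial: r^2 - 3 r - 4 = 0; roots r_1 = 4, r_2 = -1


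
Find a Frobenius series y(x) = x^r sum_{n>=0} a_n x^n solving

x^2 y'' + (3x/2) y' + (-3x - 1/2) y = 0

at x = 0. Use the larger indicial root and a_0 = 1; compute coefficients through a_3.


Write in Frobenius form y'' + (p(x)/x) y' + (q(x)/x^2) y = 0:
  p(x) = 3/2,  q(x) = -3x - 1/2.
Indicial equation: r(r-1) + (3/2) r + (-1/2) = 0 -> roots r_1 = 1/2, r_2 = -1.
Take r = r_1 = 1/2. Let y(x) = x^r sum_{n>=0} a_n x^n with a_0 = 1.
Substitute y = x^r sum a_n x^n and match x^{r+n}. The recurrence is
  D(n) a_n - 3 a_{n-1} = 0,  where D(n) = (r+n)(r+n-1) + (3/2)(r+n) + (-1/2).
  a_n = 3 / D(n) * a_{n-1}.
Since the indicial polynomial factors as (r - r_1)(r - r_2), D(n) = (r_1 + n - r_1)(r_1 + n - r_2) = n(n + 3/2).
Evaluating step by step (a_0 = 1):
  n = 1: D(1) = 1(1 + 3/2) = 5/2; numerator = 3(1) = 3; a_1 = (3)/(5/2) = 6/5
  n = 2: D(2) = 2(2 + 3/2) = 7; numerator = 3(6/5) = 18/5; a_2 = (18/5)/(7) = 18/35
  n = 3: D(3) = 3(3 + 3/2) = 27/2; numerator = 3(18/35) = 54/35; a_3 = (54/35)/(27/2) = 4/35

r = 1/2; a_0 = 1; a_1 = 6/5; a_2 = 18/35; a_3 = 4/35


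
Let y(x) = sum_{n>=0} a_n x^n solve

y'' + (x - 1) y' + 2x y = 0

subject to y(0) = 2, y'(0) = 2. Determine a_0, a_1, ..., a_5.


Ansatz: y(x) = sum_{n>=0} a_n x^n, so y'(x) = sum_{n>=1} n a_n x^(n-1) and y''(x) = sum_{n>=2} n(n-1) a_n x^(n-2).
Substitute into P(x) y'' + Q(x) y' + R(x) y = 0 with P(x) = 1, Q(x) = x - 1, R(x) = 2x, and match powers of x.
Initial conditions: a_0 = 2, a_1 = 2.
Setting the coefficient of each power of x to zero and solving order by order (substituting the coefficients already found):
  x^0: 2 a_2 - a_1 = 0  ->  2 a_2 = a_1 = 2  ->  a_2 = 1
  x^1: 6 a_3 - 2 a_2 + a_1 + 2 a_0 = 0  ->  6 a_3 = 2 a_2 - a_1 - 2 a_0 = -4  ->  a_3 = -2/3
  x^2: 12 a_4 - 3 a_3 + 2 a_2 + 2 a_1 = 0  ->  12 a_4 = 3 a_3 - 2 a_2 - 2 a_1 = -8  ->  a_4 = -2/3
  x^3: 20 a_5 - 4 a_4 + 3 a_3 + 2 a_2 = 0  ->  20 a_5 = 4 a_4 - 3 a_3 - 2 a_2 = -8/3  ->  a_5 = -2/15
Truncated series: y(x) = 2 + 2 x + x^2 - (2/3) x^3 - (2/3) x^4 - (2/15) x^5 + O(x^6).

a_0 = 2; a_1 = 2; a_2 = 1; a_3 = -2/3; a_4 = -2/3; a_5 = -2/15


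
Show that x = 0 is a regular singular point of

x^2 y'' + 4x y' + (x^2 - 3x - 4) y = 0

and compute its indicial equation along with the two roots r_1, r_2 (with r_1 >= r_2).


Divide by x^2 to reach normal form y'' + P_1(x) y' + P_2(x) y = 0 with P_1(x) = 4/x and P_2(x) = 1 - 3/x - 4/x^2.
x = 0 is a singular point because the y'-coefficient 4/x has a pole at x = 0 and the y-coefficient 1 - 3/x - 4/x^2 has a pole at x = 0.
It is a regular singular point because x P_1(x) = p(x) = 4 and x^2 P_2(x) = q(x) = x^2 - 3x - 4 are polynomials, hence analytic at x = 0.
p(0) = 4,  q(0) = -4.
Indicial equation: r(r-1) + p(0) r + q(0) = 0, i.e. r^2 + (p(0) - 1) r + q(0) = 0, i.e. r^2 + 3 r - 4 = 0.
Discriminant: (3)^2 - 4(-4) = 25, so r = (-3 ± 5)/2.
Solving: r_1 = 1, r_2 = -4.

indicial: r^2 + 3 r - 4 = 0; roots r_1 = 1, r_2 = -4


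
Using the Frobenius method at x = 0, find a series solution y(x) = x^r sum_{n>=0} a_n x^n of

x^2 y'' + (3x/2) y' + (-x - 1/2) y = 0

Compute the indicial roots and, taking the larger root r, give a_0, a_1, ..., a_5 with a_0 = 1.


Write in Frobenius form y'' + (p(x)/x) y' + (q(x)/x^2) y = 0:
  p(x) = 3/2,  q(x) = -x - 1/2.
Indicial equation: r(r-1) + (3/2) r + (-1/2) = 0 -> roots r_1 = 1/2, r_2 = -1.
Take r = r_1 = 1/2. Let y(x) = x^r sum_{n>=0} a_n x^n with a_0 = 1.
Substitute y = x^r sum a_n x^n and match x^{r+n}. The recurrence is
  D(n) a_n - 1 a_{n-1} = 0,  where D(n) = (r+n)(r+n-1) + (3/2)(r+n) + (-1/2).
  a_n = 1 / D(n) * a_{n-1}.
Since the indicial polynomial factors as (r - r_1)(r - r_2), D(n) = (r_1 + n - r_1)(r_1 + n - r_2) = n(n + 3/2).
Evaluating step by step (a_0 = 1):
  n = 1: D(1) = 1(1 + 3/2) = 5/2; numerator = 1(1) = 1; a_1 = (1)/(5/2) = 2/5
  n = 2: D(2) = 2(2 + 3/2) = 7; numerator = 1(2/5) = 2/5; a_2 = (2/5)/(7) = 2/35
  n = 3: D(3) = 3(3 + 3/2) = 27/2; numerator = 1(2/35) = 2/35; a_3 = (2/35)/(27/2) = 4/945
  n = 4: D(4) = 4(4 + 3/2) = 22; numerator = 1(4/945) = 4/945; a_4 = (4/945)/(22) = 2/10395
  n = 5: D(5) = 5(5 + 3/2) = 65/2; numerator = 1(2/10395) = 2/10395; a_5 = (2/10395)/(65/2) = 4/675675

r = 1/2; a_0 = 1; a_1 = 2/5; a_2 = 2/35; a_3 = 4/945; a_4 = 2/10395; a_5 = 4/675675


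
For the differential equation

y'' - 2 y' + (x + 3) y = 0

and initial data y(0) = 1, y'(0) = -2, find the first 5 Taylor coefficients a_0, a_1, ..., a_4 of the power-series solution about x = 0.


Ansatz: y(x) = sum_{n>=0} a_n x^n, so y'(x) = sum_{n>=1} n a_n x^(n-1) and y''(x) = sum_{n>=2} n(n-1) a_n x^(n-2).
Substitute into P(x) y'' + Q(x) y' + R(x) y = 0 with P(x) = 1, Q(x) = -2, R(x) = x + 3, and match powers of x.
Initial conditions: a_0 = 1, a_1 = -2.
Setting the coefficient of each power of x to zero and solving order by order (substituting the coefficients already found):
  x^0: 2 a_2 - 2 a_1 + 3 a_0 = 0  ->  2 a_2 = 2 a_1 - 3 a_0 = -7  ->  a_2 = -7/2
  x^1: 6 a_3 - 4 a_2 + 3 a_1 + a_0 = 0  ->  6 a_3 = 4 a_2 - 3 a_1 - a_0 = -9  ->  a_3 = -3/2
  x^2: 12 a_4 - 6 a_3 + 3 a_2 + a_1 = 0  ->  12 a_4 = 6 a_3 - 3 a_2 - a_1 = 7/2  ->  a_4 = 7/24
Truncated series: y(x) = 1 - 2 x - (7/2) x^2 - (3/2) x^3 + (7/24) x^4 + O(x^5).

a_0 = 1; a_1 = -2; a_2 = -7/2; a_3 = -3/2; a_4 = 7/24


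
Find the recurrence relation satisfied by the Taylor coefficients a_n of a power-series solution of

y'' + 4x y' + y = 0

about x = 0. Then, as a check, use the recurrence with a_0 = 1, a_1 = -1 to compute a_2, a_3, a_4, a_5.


Substitute y = sum_n a_n x^n.
y''(x) has coefficient (n+2)(n+1) a_{n+2} at x^n;
4 x y'(x) has coefficient 4 n a_n at x^n (shift);
y(x) has coefficient 1 a_n at x^n.
Matching x^n: (n+2)(n+1) a_{n+2} + (4n + 1) a_n = 0.
Thus a_{n+2} = (-4n - 1) / ((n+1)(n+2)) * a_n.

Check with a_0 = 1, a_1 = -1 (apply the recurrence for n = 0, 1, 2, 3): a_0 = 1, a_1 = -1, a_2 = -1/2, a_3 = 5/6, a_4 = 3/8, a_5 = -13/24.

a_(n+2) = (-4n - 1) / ((n+1)(n+2)) * a_n; check: a_0 = 1, a_1 = -1, a_2 = -1/2, a_3 = 5/6, a_4 = 3/8, a_5 = -13/24


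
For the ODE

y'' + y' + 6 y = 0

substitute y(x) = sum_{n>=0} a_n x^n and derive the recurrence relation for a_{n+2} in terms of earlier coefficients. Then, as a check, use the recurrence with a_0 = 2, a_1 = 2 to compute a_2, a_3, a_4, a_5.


Substitute y = sum_n a_n x^n.
y''(x) has coefficient (n+2)(n+1) a_{n+2} at x^n;
y'(x) has coefficient (n+1) a_{n+1} at x^n;
6 y(x) has coefficient 6 a_n at x^n.
Matching x^n: (n+2)(n+1) a_{n+2} + (n+1) a_{n+1} + 6 a_n = 0.
Thus a_{n+2} = [-(n+1) a_{n+1} - 6 a_n] / ((n+1)(n+2)).

Check with a_0 = 2, a_1 = 2 (apply the recurrence for n = 0, 1, 2, 3): a_0 = 2, a_1 = 2, a_2 = -7, a_3 = 1/3, a_4 = 41/12, a_5 = -47/60.

a_(n+2) = [-(n+1) a_(n+1) - 6 a_n] / ((n+1)(n+2)); check: a_0 = 2, a_1 = 2, a_2 = -7, a_3 = 1/3, a_4 = 41/12, a_5 = -47/60


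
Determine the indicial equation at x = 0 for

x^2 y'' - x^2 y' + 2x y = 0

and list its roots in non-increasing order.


Divide by x^2 to reach normal form y'' + P_1(x) y' + P_2(x) y = 0 with P_1(x) = -1 and P_2(x) = 2/x.
x = 0 is a singular point because the y-coefficient 2/x has a pole at x = 0.
It is a regular singular point because x P_1(x) = p(x) = -x and x^2 P_2(x) = q(x) = 2x are polynomials, hence analytic at x = 0.
p(0) = 0,  q(0) = 0.
Indicial equation: r(r-1) + p(0) r + q(0) = 0, i.e. r^2 + (p(0) - 1) r + q(0) = 0, i.e. r^2 - 1 r = 0.
Discriminant: (-1)^2 - 4(0) = 1, so r = (1 ± 1)/2.
Solving: r_1 = 1, r_2 = 0.

indicial: r^2 - 1 r = 0; roots r_1 = 1, r_2 = 0


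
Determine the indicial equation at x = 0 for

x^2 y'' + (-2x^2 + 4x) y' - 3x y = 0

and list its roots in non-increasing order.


Divide by x^2 to reach normal form y'' + P_1(x) y' + P_2(x) y = 0 with P_1(x) = -2 + 4/x and P_2(x) = -3/x.
x = 0 is a singular point because the y'-coefficient -2 + 4/x has a pole at x = 0 and the y-coefficient -3/x has a pole at x = 0.
It is a regular singular point because x P_1(x) = p(x) = 4 - 2x and x^2 P_2(x) = q(x) = -3x are polynomials, hence analytic at x = 0.
p(0) = 4,  q(0) = 0.
Indicial equation: r(r-1) + p(0) r + q(0) = 0, i.e. r^2 + (p(0) - 1) r + q(0) = 0, i.e. r^2 + 3 r = 0.
Discriminant: (3)^2 - 4(0) = 9, so r = (-3 ± 3)/2.
Solving: r_1 = 0, r_2 = -3.

indicial: r^2 + 3 r = 0; roots r_1 = 0, r_2 = -3


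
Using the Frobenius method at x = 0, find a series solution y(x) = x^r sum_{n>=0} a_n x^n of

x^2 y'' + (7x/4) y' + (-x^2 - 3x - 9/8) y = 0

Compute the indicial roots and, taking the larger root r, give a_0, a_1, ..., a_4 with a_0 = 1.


Write in Frobenius form y'' + (p(x)/x) y' + (q(x)/x^2) y = 0:
  p(x) = 7/4,  q(x) = -x^2 - 3x - 9/8.
Indicial equation: r(r-1) + (7/4) r + (-9/8) = 0 -> roots r_1 = 3/4, r_2 = -3/2.
Take r = r_1 = 3/4. Let y(x) = x^r sum_{n>=0} a_n x^n with a_0 = 1.
Substitute y = x^r sum a_n x^n and match x^{r+n}. The recurrence is
  D(n) a_n - 3 a_{n-1} - 1 a_{n-2} = 0,  where D(n) = (r+n)(r+n-1) + (7/4)(r+n) + (-9/8).
  a_n = [3 a_{n-1} + 1 a_{n-2}] / D(n).
Since the indicial polynomial factors as (r - r_1)(r - r_2), D(n) = (r_1 + n - r_1)(r_1 + n - r_2) = n(n + 9/4).
Evaluating step by step (a_0 = 1):
  n = 1: D(1) = 1(1 + 9/4) = 13/4; numerator = 3(1) = 3; a_1 = (3)/(13/4) = 12/13
  n = 2: D(2) = 2(2 + 9/4) = 17/2; numerator = 3(12/13) + 1(1) = 49/13; a_2 = (49/13)/(17/2) = 98/221
  n = 3: D(3) = 3(3 + 9/4) = 63/4; numerator = 3(98/221) + 1(12/13) = 498/221; a_3 = (498/221)/(63/4) = 664/4641
  n = 4: D(4) = 4(4 + 9/4) = 25; numerator = 3(664/4641) + 1(98/221) = 1350/1547; a_4 = (1350/1547)/(25) = 54/1547

r = 3/4; a_0 = 1; a_1 = 12/13; a_2 = 98/221; a_3 = 664/4641; a_4 = 54/1547


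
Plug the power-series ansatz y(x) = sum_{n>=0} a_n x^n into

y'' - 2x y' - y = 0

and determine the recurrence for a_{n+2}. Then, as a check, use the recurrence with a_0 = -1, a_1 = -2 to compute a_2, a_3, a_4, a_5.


Substitute y = sum_n a_n x^n.
y''(x) has coefficient (n+2)(n+1) a_{n+2} at x^n;
-2 x y'(x) has coefficient -2 n a_n at x^n (shift);
-y(x) has coefficient -1 a_n at x^n.
Matching x^n: (n+2)(n+1) a_{n+2} + (-2n - 1) a_n = 0.
Thus a_{n+2} = (2n + 1) / ((n+1)(n+2)) * a_n.

Check with a_0 = -1, a_1 = -2 (apply the recurrence for n = 0, 1, 2, 3): a_0 = -1, a_1 = -2, a_2 = -1/2, a_3 = -1, a_4 = -5/24, a_5 = -7/20.

a_(n+2) = (2n + 1) / ((n+1)(n+2)) * a_n; check: a_0 = -1, a_1 = -2, a_2 = -1/2, a_3 = -1, a_4 = -5/24, a_5 = -7/20


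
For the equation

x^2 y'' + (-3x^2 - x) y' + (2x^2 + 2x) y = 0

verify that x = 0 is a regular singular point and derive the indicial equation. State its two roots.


Divide by x^2 to reach normal form y'' + P_1(x) y' + P_2(x) y = 0 with P_1(x) = -3 - 1/x and P_2(x) = 2 + 2/x.
x = 0 is a singular point because the y'-coefficient -3 - 1/x has a pole at x = 0 and the y-coefficient 2 + 2/x has a pole at x = 0.
It is a regular singular point because x P_1(x) = p(x) = -3x - 1 and x^2 P_2(x) = q(x) = 2x^2 + 2x are polynomials, hence analytic at x = 0.
p(0) = -1,  q(0) = 0.
Indicial equation: r(r-1) + p(0) r + q(0) = 0, i.e. r^2 + (p(0) - 1) r + q(0) = 0, i.e. r^2 - 2 r = 0.
Discriminant: (-2)^2 - 4(0) = 4, so r = (2 ± 2)/2.
Solving: r_1 = 2, r_2 = 0.

indicial: r^2 - 2 r = 0; roots r_1 = 2, r_2 = 0


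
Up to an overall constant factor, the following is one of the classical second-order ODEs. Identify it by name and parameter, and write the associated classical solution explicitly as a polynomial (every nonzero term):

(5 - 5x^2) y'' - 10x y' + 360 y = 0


All three coefficients share the factor 5; dividing through by 5 gives  (1 - x^2) y'' - 2x y' + 72 y = 0.
This matches the Legendre equation (1 - x^2) y'' - 2x y' + n(n+1) y = 0 (note the -2x y' term) with n(n+1) = 72, so n = 8; the polynomial solution is P_8(x).
With y = sum_k a_k x^k, matching x^k gives (k+2)(k+1) a_{k+2} = [k(k+1) - n(n+1)] a_k = (k - 8)(k + 9) a_k. The right side vanishes at k = 8, so the series with the parity of 8 terminates at degree 8.
Standard normalization (P_n(1) = 1): leading coefficient (2n)!/(2^n (n!)^2) = 20922789888000/(256*1625702400) = 6435/128, so a_8 = 6435/128. Work downward with a_k = (k+1)(k+2) a_{k+2} / ((k - 8)(k + 9)):
  a_6 = (7)(8)(6435/128) / ((6 - 8)(6 + 9)) = (45045/16)/(-30) = -3003/32
  a_4 = (5)(6)(-3003/32) / ((4 - 8)(4 + 9)) = (-45045/16)/(-52) = 3465/64
  a_2 = (3)(4)(3465/64) / ((2 - 8)(2 + 9)) = (10395/16)/(-66) = -315/32
  a_0 = (1)(2)(-315/32) / ((0 - 8)(0 + 9)) = (-315/16)/(-72) = 35/128
Hence P_8(x) = 6435 x^8/128 - 3003 x^6/32 + 3465 x^4/64 - 315 x^2/32 + 35/128.

P_8(x); series = 6435 x^8/128 - 3003 x^6/32 + 3465 x^4/64 - 315 x^2/32 + 35/128


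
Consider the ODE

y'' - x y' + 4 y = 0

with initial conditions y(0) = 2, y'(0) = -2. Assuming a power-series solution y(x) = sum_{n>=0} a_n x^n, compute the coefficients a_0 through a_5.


Ansatz: y(x) = sum_{n>=0} a_n x^n, so y'(x) = sum_{n>=1} n a_n x^(n-1) and y''(x) = sum_{n>=2} n(n-1) a_n x^(n-2).
Substitute into P(x) y'' + Q(x) y' + R(x) y = 0 with P(x) = 1, Q(x) = -x, R(x) = 4, and match powers of x.
Initial conditions: a_0 = 2, a_1 = -2.
Setting the coefficient of each power of x to zero and solving order by order (substituting the coefficients already found):
  x^0: 2 a_2 + 4 a_0 = 0  ->  2 a_2 = -4 a_0 = -8  ->  a_2 = -4
  x^1: 6 a_3 + 3 a_1 = 0  ->  6 a_3 = -3 a_1 = 6  ->  a_3 = 1
  x^2: 12 a_4 + 2 a_2 = 0  ->  12 a_4 = -2 a_2 = 8  ->  a_4 = 2/3
  x^3: 20 a_5 + a_3 = 0  ->  20 a_5 = -a_3 = -1  ->  a_5 = -1/20
Truncated series: y(x) = 2 - 2 x - 4 x^2 + x^3 + (2/3) x^4 - (1/20) x^5 + O(x^6).

a_0 = 2; a_1 = -2; a_2 = -4; a_3 = 1; a_4 = 2/3; a_5 = -1/20


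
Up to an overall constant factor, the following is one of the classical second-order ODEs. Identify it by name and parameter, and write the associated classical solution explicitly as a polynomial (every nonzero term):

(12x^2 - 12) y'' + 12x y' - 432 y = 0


All three coefficients share the factor -12; dividing through by -12 gives  (1 - x^2) y'' - x y' + 36 y = 0.
This matches the Chebyshev equation (1 - x^2) y'' - x y' + n^2 y = 0 (note the -x y' term, not -2x y') with n^2 = 36, so n = 6; the polynomial solution is T_6(x).
With y = sum_k a_k x^k, matching x^k gives (k+2)(k+1) a_{k+2} = (k^2 - n^2) a_k = (k - 6)(k + 6) a_k. The right side vanishes at k = 6, so the series with the parity of 6 terminates at degree 6.
Standard normalization: leading coefficient of T_n is 2^(n-1), so a_6 = 2^5 = 32. Work downward with a_k = (k+1)(k+2) a_{k+2} / ((k - 6)(k + 6)):
  a_4 = (5)(6)(32) / ((4 - 6)(4 + 6)) = 960/(-20) = -48
  a_2 = (3)(4)(-48) / ((2 - 6)(2 + 6)) = -576/(-32) = 18
  a_0 = (1)(2)(18) / ((0 - 6)(0 + 6)) = 36/(-36) = -1
Hence T_6(x) = 32 x^6 - 48 x^4 + 18 x^2 - 1.

T_6(x); series = 32 x^6 - 48 x^4 + 18 x^2 - 1


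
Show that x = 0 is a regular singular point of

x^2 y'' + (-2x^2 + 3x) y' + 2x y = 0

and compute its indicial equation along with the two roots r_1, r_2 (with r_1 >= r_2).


Divide by x^2 to reach normal form y'' + P_1(x) y' + P_2(x) y = 0 with P_1(x) = -2 + 3/x and P_2(x) = 2/x.
x = 0 is a singular point because the y'-coefficient -2 + 3/x has a pole at x = 0 and the y-coefficient 2/x has a pole at x = 0.
It is a regular singular point because x P_1(x) = p(x) = 3 - 2x and x^2 P_2(x) = q(x) = 2x are polynomials, hence analytic at x = 0.
p(0) = 3,  q(0) = 0.
Indicial equation: r(r-1) + p(0) r + q(0) = 0, i.e. r^2 + (p(0) - 1) r + q(0) = 0, i.e. r^2 + 2 r = 0.
Discriminant: (2)^2 - 4(0) = 4, so r = (-2 ± 2)/2.
Solving: r_1 = 0, r_2 = -2.

indicial: r^2 + 2 r = 0; roots r_1 = 0, r_2 = -2


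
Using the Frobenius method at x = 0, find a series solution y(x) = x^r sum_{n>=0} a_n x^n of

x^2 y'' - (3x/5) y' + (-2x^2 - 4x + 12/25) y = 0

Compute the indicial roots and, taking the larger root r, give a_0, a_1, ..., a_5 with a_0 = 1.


Write in Frobenius form y'' + (p(x)/x) y' + (q(x)/x^2) y = 0:
  p(x) = -3/5,  q(x) = -2x^2 - 4x + 12/25.
Indicial equation: r(r-1) + (-3/5) r + (12/25) = 0 -> roots r_1 = 6/5, r_2 = 2/5.
Take r = r_1 = 6/5. Let y(x) = x^r sum_{n>=0} a_n x^n with a_0 = 1.
Substitute y = x^r sum a_n x^n and match x^{r+n}. The recurrence is
  D(n) a_n - 4 a_{n-1} - 2 a_{n-2} = 0,  where D(n) = (r+n)(r+n-1) + (-3/5)(r+n) + (12/25).
  a_n = [4 a_{n-1} + 2 a_{n-2}] / D(n).
Since the indicial polynomial factors as (r - r_1)(r - r_2), D(n) = (r_1 + n - r_1)(r_1 + n - r_2) = n(n + 4/5).
Evaluating step by step (a_0 = 1):
  n = 1: D(1) = 1(1 + 4/5) = 9/5; numerator = 4(1) = 4; a_1 = (4)/(9/5) = 20/9
  n = 2: D(2) = 2(2 + 4/5) = 28/5; numerator = 4(20/9) + 2(1) = 98/9; a_2 = (98/9)/(28/5) = 35/18
  n = 3: D(3) = 3(3 + 4/5) = 57/5; numerator = 4(35/18) + 2(20/9) = 110/9; a_3 = (110/9)/(57/5) = 550/513
  n = 4: D(4) = 4(4 + 4/5) = 96/5; numerator = 4(550/513) + 2(35/18) = 4195/513; a_4 = (4195/513)/(96/5) = 20975/49248
  n = 5: D(5) = 5(5 + 4/5) = 29; numerator = 4(20975/49248) + 2(550/513) = 47375/12312; a_5 = (47375/12312)/(29) = 47375/357048

r = 6/5; a_0 = 1; a_1 = 20/9; a_2 = 35/18; a_3 = 550/513; a_4 = 20975/49248; a_5 = 47375/357048


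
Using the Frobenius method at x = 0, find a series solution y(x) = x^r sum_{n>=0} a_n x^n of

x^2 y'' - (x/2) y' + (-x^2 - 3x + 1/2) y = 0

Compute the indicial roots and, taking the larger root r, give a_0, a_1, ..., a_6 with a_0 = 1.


Write in Frobenius form y'' + (p(x)/x) y' + (q(x)/x^2) y = 0:
  p(x) = -1/2,  q(x) = -x^2 - 3x + 1/2.
Indicial equation: r(r-1) + (-1/2) r + (1/2) = 0 -> roots r_1 = 1, r_2 = 1/2.
Take r = r_1 = 1. Let y(x) = x^r sum_{n>=0} a_n x^n with a_0 = 1.
Substitute y = x^r sum a_n x^n and match x^{r+n}. The recurrence is
  D(n) a_n - 3 a_{n-1} - 1 a_{n-2} = 0,  where D(n) = (r+n)(r+n-1) + (-1/2)(r+n) + (1/2).
  a_n = [3 a_{n-1} + 1 a_{n-2}] / D(n).
Since the indicial polynomial factors as (r - r_1)(r - r_2), D(n) = (r_1 + n - r_1)(r_1 + n - r_2) = n(n + 1/2).
Evaluating step by step (a_0 = 1):
  n = 1: D(1) = 1(1 + 1/2) = 3/2; numerator = 3(1) = 3; a_1 = (3)/(3/2) = 2
  n = 2: D(2) = 2(2 + 1/2) = 5; numerator = 3(2) + 1(1) = 7; a_2 = (7)/(5) = 7/5
  n = 3: D(3) = 3(3 + 1/2) = 21/2; numerator = 3(7/5) + 1(2) = 31/5; a_3 = (31/5)/(21/2) = 62/105
  n = 4: D(4) = 4(4 + 1/2) = 18; numerator = 3(62/105) + 1(7/5) = 111/35; a_4 = (111/35)/(18) = 37/210
  n = 5: D(5) = 5(5 + 1/2) = 55/2; numerator = 3(37/210) + 1(62/105) = 47/42; a_5 = (47/42)/(55/2) = 47/1155
  n = 6: D(6) = 6(6 + 1/2) = 39; numerator = 3(47/1155) + 1(37/210) = 689/2310; a_6 = (689/2310)/(39) = 53/6930

r = 1; a_0 = 1; a_1 = 2; a_2 = 7/5; a_3 = 62/105; a_4 = 37/210; a_5 = 47/1155; a_6 = 53/6930


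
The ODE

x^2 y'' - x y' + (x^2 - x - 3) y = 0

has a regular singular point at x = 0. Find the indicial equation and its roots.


Divide by x^2 to reach normal form y'' + P_1(x) y' + P_2(x) y = 0 with P_1(x) = -1/x and P_2(x) = 1 - 1/x - 3/x^2.
x = 0 is a singular point because the y'-coefficient -1/x has a pole at x = 0 and the y-coefficient 1 - 1/x - 3/x^2 has a pole at x = 0.
It is a regular singular point because x P_1(x) = p(x) = -1 and x^2 P_2(x) = q(x) = x^2 - x - 3 are polynomials, hence analytic at x = 0.
p(0) = -1,  q(0) = -3.
Indicial equation: r(r-1) + p(0) r + q(0) = 0, i.e. r^2 + (p(0) - 1) r + q(0) = 0, i.e. r^2 - 2 r - 3 = 0.
Discriminant: (-2)^2 - 4(-3) = 16, so r = (2 ± 4)/2.
Solving: r_1 = 3, r_2 = -1.

indicial: r^2 - 2 r - 3 = 0; roots r_1 = 3, r_2 = -1


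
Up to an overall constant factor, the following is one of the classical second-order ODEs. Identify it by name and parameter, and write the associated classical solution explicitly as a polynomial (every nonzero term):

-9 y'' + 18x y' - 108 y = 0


All three coefficients share the factor -9; dividing through by -9 gives  y'' - 2x y' + 12 y = 0.
This matches the Hermite equation y'' - 2x y' + 2n y = 0 with 2n = 12, so n = 6; the polynomial solution is H_6(x).
With y = sum_k a_k x^k, matching x^k gives (k+2)(k+1) a_{k+2} = 2(k - n) a_k = 2(k - 6) a_k. The right side vanishes at k = 6, so the series with the parity of 6 terminates at degree 6.
Standard normalization: leading coefficient of H_n is 2^n, so a_6 = 2^6 = 64. Work downward with a_k = (k+1)(k+2) a_{k+2} / (2(k - n)):
  a_4 = (5)(6)(64) / (2(4 - 6)) = 1920/(-4) = -480
  a_2 = (3)(4)(-480) / (2(2 - 6)) = -5760/(-8) = 720
  a_0 = (1)(2)(720) / (2(0 - 6)) = 1440/(-12) = -120
Hence H_6(x) = 64 x^6 - 480 x^4 + 720 x^2 - 120.

H_6(x); series = 64 x^6 - 480 x^4 + 720 x^2 - 120


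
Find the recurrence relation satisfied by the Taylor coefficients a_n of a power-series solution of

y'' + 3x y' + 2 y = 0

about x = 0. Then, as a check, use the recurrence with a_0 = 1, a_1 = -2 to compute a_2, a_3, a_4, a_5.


Substitute y = sum_n a_n x^n.
y''(x) has coefficient (n+2)(n+1) a_{n+2} at x^n;
3 x y'(x) has coefficient 3 n a_n at x^n (shift);
2 y(x) has coefficient 2 a_n at x^n.
Matching x^n: (n+2)(n+1) a_{n+2} + (3n + 2) a_n = 0.
Thus a_{n+2} = (-3n - 2) / ((n+1)(n+2)) * a_n.

Check with a_0 = 1, a_1 = -2 (apply the recurrence for n = 0, 1, 2, 3): a_0 = 1, a_1 = -2, a_2 = -1, a_3 = 5/3, a_4 = 2/3, a_5 = -11/12.

a_(n+2) = (-3n - 2) / ((n+1)(n+2)) * a_n; check: a_0 = 1, a_1 = -2, a_2 = -1, a_3 = 5/3, a_4 = 2/3, a_5 = -11/12


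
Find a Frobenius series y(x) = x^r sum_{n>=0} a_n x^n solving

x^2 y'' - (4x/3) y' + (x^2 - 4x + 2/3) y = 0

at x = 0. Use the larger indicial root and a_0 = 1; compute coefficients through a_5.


Write in Frobenius form y'' + (p(x)/x) y' + (q(x)/x^2) y = 0:
  p(x) = -4/3,  q(x) = x^2 - 4x + 2/3.
Indicial equation: r(r-1) + (-4/3) r + (2/3) = 0 -> roots r_1 = 2, r_2 = 1/3.
Take r = r_1 = 2. Let y(x) = x^r sum_{n>=0} a_n x^n with a_0 = 1.
Substitute y = x^r sum a_n x^n and match x^{r+n}. The recurrence is
  D(n) a_n - 4 a_{n-1} + 1 a_{n-2} = 0,  where D(n) = (r+n)(r+n-1) + (-4/3)(r+n) + (2/3).
  a_n = [4 a_{n-1} - 1 a_{n-2}] / D(n).
Since the indicial polynomial factors as (r - r_1)(r - r_2), D(n) = (r_1 + n - r_1)(r_1 + n - r_2) = n(n + 5/3).
Evaluating step by step (a_0 = 1):
  n = 1: D(1) = 1(1 + 5/3) = 8/3; numerator = 4(1) = 4; a_1 = (4)/(8/3) = 3/2
  n = 2: D(2) = 2(2 + 5/3) = 22/3; numerator = 4(3/2) - 1(1) = 5; a_2 = (5)/(22/3) = 15/22
  n = 3: D(3) = 3(3 + 5/3) = 14; numerator = 4(15/22) - 1(3/2) = 27/22; a_3 = (27/22)/(14) = 27/308
  n = 4: D(4) = 4(4 + 5/3) = 68/3; numerator = 4(27/308) - 1(15/22) = -51/154; a_4 = (-51/154)/(68/3) = -9/616
  n = 5: D(5) = 5(5 + 5/3) = 100/3; numerator = 4(-9/616) - 1(27/308) = -45/308; a_5 = (-45/308)/(100/3) = -27/6160

r = 2; a_0 = 1; a_1 = 3/2; a_2 = 15/22; a_3 = 27/308; a_4 = -9/616; a_5 = -27/6160


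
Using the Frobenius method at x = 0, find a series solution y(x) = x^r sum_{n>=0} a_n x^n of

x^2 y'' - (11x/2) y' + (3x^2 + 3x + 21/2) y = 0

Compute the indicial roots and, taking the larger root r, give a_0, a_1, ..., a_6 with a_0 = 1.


Write in Frobenius form y'' + (p(x)/x) y' + (q(x)/x^2) y = 0:
  p(x) = -11/2,  q(x) = 3x^2 + 3x + 21/2.
Indicial equation: r(r-1) + (-11/2) r + (21/2) = 0 -> roots r_1 = 7/2, r_2 = 3.
Take r = r_1 = 7/2. Let y(x) = x^r sum_{n>=0} a_n x^n with a_0 = 1.
Substitute y = x^r sum a_n x^n and match x^{r+n}. The recurrence is
  D(n) a_n + 3 a_{n-1} + 3 a_{n-2} = 0,  where D(n) = (r+n)(r+n-1) + (-11/2)(r+n) + (21/2).
  a_n = [-3 a_{n-1} - 3 a_{n-2}] / D(n).
Since the indicial polynomial factors as (r - r_1)(r - r_2), D(n) = (r_1 + n - r_1)(r_1 + n - r_2) = n(n + 1/2).
Evaluating step by step (a_0 = 1):
  n = 1: D(1) = 1(1 + 1/2) = 3/2; numerator = -3(1) = -3; a_1 = (-3)/(3/2) = -2
  n = 2: D(2) = 2(2 + 1/2) = 5; numerator = -3(-2) - 3(1) = 3; a_2 = (3)/(5) = 3/5
  n = 3: D(3) = 3(3 + 1/2) = 21/2; numerator = -3(3/5) - 3(-2) = 21/5; a_3 = (21/5)/(21/2) = 2/5
  n = 4: D(4) = 4(4 + 1/2) = 18; numerator = -3(2/5) - 3(3/5) = -3; a_4 = (-3)/(18) = -1/6
  n = 5: D(5) = 5(5 + 1/2) = 55/2; numerator = -3(-1/6) - 3(2/5) = -7/10; a_5 = (-7/10)/(55/2) = -7/275
  n = 6: D(6) = 6(6 + 1/2) = 39; numerator = -3(-7/275) - 3(-1/6) = 317/550; a_6 = (317/550)/(39) = 317/21450

r = 7/2; a_0 = 1; a_1 = -2; a_2 = 3/5; a_3 = 2/5; a_4 = -1/6; a_5 = -7/275; a_6 = 317/21450


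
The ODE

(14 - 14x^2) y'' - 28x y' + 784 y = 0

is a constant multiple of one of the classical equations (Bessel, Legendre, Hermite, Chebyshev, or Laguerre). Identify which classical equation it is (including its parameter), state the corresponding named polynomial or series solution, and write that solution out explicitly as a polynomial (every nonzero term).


All three coefficients share the factor 14; dividing through by 14 gives  (1 - x^2) y'' - 2x y' + 56 y = 0.
This matches the Legendre equation (1 - x^2) y'' - 2x y' + n(n+1) y = 0 (note the -2x y' term) with n(n+1) = 56, so n = 7; the polynomial solution is P_7(x).
With y = sum_k a_k x^k, matching x^k gives (k+2)(k+1) a_{k+2} = [k(k+1) - n(n+1)] a_k = (k - 7)(k + 8) a_k. The right side vanishes at k = 7, so the series with the parity of 7 terminates at degree 7.
Standard normalization (P_n(1) = 1): leading coefficient (2n)!/(2^n (n!)^2) = 87178291200/(128*25401600) = 429/16, so a_7 = 429/16. Work downward with a_k = (k+1)(k+2) a_{k+2} / ((k - 7)(k + 8)):
  a_5 = (6)(7)(429/16) / ((5 - 7)(5 + 8)) = (9009/8)/(-26) = -693/16
  a_3 = (4)(5)(-693/16) / ((3 - 7)(3 + 8)) = (-3465/4)/(-44) = 315/16
  a_1 = (2)(3)(315/16) / ((1 - 7)(1 + 8)) = (945/8)/(-54) = -35/16
Hence P_7(x) = 429 x^7/16 - 693 x^5/16 + 315 x^3/16 - 35 x/16.

P_7(x); series = 429 x^7/16 - 693 x^5/16 + 315 x^3/16 - 35 x/16
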